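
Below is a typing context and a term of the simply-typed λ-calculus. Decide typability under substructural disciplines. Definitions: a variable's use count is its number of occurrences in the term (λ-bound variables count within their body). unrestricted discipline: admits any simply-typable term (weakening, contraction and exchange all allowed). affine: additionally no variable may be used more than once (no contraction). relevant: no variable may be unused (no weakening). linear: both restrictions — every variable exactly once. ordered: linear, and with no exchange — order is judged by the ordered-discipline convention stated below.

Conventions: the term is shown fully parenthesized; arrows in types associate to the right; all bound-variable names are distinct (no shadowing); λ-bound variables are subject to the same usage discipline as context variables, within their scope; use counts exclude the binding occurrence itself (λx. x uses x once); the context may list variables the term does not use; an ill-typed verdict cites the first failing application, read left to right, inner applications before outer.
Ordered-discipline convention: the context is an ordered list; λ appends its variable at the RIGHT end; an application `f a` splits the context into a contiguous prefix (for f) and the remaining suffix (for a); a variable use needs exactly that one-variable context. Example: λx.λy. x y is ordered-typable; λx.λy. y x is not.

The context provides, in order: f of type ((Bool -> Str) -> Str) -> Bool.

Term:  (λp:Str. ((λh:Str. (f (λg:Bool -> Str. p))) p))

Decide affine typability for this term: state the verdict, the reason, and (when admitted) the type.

no — needs contraction — p ×2
use counts: f=1; p [bound]=2; h [bound]=0; g [bound]=0
order of uses: f, p, p
typing: well-typed at Str -> Bool
across the five disciplines: ordered ✗ · linear ✗ · affine ✗ · relevant ✗ · unrestricted ✓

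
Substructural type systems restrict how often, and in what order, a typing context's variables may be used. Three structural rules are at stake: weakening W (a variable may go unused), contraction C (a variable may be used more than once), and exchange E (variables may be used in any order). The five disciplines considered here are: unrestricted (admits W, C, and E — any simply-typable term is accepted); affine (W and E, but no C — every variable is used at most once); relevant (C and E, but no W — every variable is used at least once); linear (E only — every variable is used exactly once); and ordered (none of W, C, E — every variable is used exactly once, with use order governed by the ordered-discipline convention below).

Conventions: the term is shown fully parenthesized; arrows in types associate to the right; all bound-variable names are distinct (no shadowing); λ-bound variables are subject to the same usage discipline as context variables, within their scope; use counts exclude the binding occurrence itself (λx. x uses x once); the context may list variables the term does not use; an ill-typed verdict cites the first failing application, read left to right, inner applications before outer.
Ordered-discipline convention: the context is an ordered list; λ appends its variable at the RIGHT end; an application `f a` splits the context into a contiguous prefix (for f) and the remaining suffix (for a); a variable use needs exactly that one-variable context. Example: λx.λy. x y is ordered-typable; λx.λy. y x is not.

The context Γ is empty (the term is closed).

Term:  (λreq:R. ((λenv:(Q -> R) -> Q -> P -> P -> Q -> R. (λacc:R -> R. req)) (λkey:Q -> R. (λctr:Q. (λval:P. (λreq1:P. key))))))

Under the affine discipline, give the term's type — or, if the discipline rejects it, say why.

term : R -> (R -> R) -> R
use counts: req [bound]: 1×, env [bound]: 0×, acc [bound]: 0×, key [bound]: 1×, ctr [bound]: 0×, val [bound]: 0×, req1 [bound]: 0×
uses in reading order: req, key
typing: the term checks, with type R -> (R -> R) -> R
summary: ordered ✗ | linear ✗ | affine ✓ | relevant ✗ | unrestricted ✓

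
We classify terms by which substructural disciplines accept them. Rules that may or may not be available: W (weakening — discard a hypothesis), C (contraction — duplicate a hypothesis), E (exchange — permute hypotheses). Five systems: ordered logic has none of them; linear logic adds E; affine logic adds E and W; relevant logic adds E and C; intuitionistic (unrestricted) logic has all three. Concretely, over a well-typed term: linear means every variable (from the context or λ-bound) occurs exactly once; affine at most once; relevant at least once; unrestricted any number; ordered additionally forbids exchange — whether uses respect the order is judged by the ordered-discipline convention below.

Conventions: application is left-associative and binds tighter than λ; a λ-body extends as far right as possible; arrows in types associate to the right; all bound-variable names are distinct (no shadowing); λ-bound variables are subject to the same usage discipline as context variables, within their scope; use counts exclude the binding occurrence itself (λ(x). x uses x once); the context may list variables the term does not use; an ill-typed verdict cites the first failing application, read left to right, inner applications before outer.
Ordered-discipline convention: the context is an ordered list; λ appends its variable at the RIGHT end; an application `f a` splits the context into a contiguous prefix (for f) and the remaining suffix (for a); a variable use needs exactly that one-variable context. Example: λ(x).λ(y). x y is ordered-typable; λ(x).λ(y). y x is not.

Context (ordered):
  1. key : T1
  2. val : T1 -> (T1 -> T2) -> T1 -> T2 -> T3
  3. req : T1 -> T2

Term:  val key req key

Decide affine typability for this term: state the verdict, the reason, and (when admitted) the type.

no — uses contraction: key ×2
usage: key: 2×, val: 1×, req: 1×
use order (left to right): val, key, req, key
typing: the term checks, with type T2 -> T3
summary: ordered ✗ · linear ✗ · affine ✗ · relevant ✓ · unrestricted ✓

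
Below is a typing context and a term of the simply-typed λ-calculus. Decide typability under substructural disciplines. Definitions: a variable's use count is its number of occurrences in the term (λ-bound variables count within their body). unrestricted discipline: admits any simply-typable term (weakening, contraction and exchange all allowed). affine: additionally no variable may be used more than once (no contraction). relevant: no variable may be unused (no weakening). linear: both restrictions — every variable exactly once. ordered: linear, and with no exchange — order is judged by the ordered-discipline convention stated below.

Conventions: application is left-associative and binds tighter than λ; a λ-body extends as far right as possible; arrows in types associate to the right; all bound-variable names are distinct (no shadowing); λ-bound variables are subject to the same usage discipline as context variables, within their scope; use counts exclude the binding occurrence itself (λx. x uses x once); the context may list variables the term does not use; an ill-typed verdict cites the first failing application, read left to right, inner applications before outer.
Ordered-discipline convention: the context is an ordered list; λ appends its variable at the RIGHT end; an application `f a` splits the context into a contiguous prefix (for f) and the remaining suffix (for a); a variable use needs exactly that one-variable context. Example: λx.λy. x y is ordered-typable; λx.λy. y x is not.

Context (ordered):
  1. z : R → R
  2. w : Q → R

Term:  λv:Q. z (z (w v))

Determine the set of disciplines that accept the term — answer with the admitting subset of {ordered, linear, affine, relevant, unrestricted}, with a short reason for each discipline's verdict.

accepted by: relevant, unrestricted
variable uses: z: 2; w: 1; v (λ-bound): 1
order of uses: z, z, w, v
typing: well-typed at Q → R
ordered: ✗ — needs contraction — z ×2
linear: ✗ — needs contraction — z ×2
affine: ✗ — needs contraction — z ×2
relevant: ✓ — z, w, v: all used, weakening unneeded
unrestricted: ✓ — typability at Q → R is all that's needed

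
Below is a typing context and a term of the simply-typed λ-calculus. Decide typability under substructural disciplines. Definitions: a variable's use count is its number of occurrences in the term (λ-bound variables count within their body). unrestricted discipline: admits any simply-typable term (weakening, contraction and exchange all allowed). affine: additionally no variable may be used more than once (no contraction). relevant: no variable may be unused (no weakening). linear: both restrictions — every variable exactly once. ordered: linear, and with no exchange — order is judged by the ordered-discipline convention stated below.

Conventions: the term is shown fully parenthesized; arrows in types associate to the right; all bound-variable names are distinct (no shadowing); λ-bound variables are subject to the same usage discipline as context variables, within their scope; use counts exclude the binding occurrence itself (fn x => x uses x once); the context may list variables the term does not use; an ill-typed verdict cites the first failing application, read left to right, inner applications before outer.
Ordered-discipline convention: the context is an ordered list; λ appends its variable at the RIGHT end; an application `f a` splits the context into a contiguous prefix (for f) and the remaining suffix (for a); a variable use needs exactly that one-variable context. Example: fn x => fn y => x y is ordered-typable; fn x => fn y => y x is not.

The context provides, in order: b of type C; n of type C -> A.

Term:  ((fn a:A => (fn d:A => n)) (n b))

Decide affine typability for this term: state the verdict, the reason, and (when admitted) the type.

no — n ×2 used more than once (contraction)
use counts: b: 1×; n: 2×; a (bound): 0×; d (bound): 0×
order of uses: n, n, b
typing: ✓ — A -> C -> A
all disciplines: ordered ✗, linear ✗, affine ✗, relevant ✗, unrestricted ✓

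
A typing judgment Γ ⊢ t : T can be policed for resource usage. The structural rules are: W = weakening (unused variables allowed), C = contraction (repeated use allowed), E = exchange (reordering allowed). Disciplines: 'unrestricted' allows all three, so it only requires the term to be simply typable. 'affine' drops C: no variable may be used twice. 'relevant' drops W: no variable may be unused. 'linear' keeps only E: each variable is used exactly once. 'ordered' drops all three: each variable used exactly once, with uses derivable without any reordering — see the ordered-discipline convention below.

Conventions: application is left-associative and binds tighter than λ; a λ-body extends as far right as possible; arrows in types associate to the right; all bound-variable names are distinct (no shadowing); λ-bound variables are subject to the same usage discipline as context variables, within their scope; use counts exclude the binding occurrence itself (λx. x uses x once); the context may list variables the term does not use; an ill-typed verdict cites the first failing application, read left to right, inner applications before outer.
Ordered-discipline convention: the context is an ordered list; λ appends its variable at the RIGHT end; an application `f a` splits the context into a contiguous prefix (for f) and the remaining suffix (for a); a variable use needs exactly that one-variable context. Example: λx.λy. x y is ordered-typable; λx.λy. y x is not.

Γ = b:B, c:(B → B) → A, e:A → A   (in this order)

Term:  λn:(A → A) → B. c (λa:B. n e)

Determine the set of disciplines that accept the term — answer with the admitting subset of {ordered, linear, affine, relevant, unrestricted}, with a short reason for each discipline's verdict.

admitting disciplines: affine, unrestricted
counts: b: 0×; c: 1×; e: 1×; n [bound]: 1×; a [bound]: 0×
order of uses: c, n, e
typing: well-typed at ((A → A) → B) → A
ordered: ✗, needs weakening: b, a unused
linear: ✗, needs weakening: b, a unused
affine: ✓, b, c, e, n, a: no repeats, contraction unneeded
relevant: ✗, needs weakening: b, a unused
unrestricted: ✓, typability at ((A → A) → B) → A is all that's needed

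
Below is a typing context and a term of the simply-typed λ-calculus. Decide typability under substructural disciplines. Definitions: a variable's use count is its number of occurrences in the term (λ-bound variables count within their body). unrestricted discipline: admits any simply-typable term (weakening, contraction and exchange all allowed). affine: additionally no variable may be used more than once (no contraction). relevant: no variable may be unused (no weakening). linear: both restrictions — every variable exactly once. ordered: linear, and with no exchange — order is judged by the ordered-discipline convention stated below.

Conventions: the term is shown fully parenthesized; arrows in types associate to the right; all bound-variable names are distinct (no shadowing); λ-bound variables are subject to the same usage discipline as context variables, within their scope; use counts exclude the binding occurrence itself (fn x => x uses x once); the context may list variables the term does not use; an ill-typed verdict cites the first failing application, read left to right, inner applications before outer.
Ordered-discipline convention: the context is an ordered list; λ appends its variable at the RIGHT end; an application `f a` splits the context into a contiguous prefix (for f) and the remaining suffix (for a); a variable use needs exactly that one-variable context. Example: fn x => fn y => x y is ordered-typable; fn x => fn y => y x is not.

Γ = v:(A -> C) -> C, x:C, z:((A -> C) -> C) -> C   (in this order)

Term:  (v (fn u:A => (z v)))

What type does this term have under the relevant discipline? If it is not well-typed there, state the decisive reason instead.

not well-typed under relevant — x, u never used (weakening)
counts: v: 2; x: 0; z: 1; u (bound): 0
order of uses: v, z, v
typing: well-typed at C
across the five disciplines: ordered ✗ · linear ✗ · affine ✗ · relevant ✗ · unrestricted ✓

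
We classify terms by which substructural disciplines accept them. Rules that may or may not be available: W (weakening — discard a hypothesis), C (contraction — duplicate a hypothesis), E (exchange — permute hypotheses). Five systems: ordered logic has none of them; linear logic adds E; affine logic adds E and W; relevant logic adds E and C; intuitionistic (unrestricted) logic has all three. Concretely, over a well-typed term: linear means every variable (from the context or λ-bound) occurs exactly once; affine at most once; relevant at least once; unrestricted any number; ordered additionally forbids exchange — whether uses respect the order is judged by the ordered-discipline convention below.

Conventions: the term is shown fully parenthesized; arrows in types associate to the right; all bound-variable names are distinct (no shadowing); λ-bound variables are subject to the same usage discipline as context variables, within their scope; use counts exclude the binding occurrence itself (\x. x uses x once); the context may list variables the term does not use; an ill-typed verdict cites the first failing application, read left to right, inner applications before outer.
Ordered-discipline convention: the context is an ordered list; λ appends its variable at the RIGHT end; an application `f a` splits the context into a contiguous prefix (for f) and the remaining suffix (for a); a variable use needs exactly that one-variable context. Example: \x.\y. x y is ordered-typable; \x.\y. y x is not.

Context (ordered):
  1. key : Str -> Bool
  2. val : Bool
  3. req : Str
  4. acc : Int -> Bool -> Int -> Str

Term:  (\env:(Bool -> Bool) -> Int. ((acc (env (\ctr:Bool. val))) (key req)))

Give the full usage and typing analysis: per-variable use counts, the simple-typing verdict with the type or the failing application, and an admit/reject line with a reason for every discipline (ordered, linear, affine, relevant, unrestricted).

usage: key ×1; val ×1; req ×1; acc ×1; env (bound) ×1; ctr (bound) ×0
use order (left to right): acc, env, val, key, req
typing: ✓ — ((Bool -> Bool) -> Int) -> Int -> Str
ordered: ✗, ctr never used (weakening)
linear: ✗, ctr never used (weakening)
affine: ✓, none of key, val, req, acc, env, ctr used more than once
relevant: ✗, ctr never used (weakening)
unrestricted: ✓, well-typed at ((Bool -> Bool) -> Int) -> Int -> Str; no restrictions here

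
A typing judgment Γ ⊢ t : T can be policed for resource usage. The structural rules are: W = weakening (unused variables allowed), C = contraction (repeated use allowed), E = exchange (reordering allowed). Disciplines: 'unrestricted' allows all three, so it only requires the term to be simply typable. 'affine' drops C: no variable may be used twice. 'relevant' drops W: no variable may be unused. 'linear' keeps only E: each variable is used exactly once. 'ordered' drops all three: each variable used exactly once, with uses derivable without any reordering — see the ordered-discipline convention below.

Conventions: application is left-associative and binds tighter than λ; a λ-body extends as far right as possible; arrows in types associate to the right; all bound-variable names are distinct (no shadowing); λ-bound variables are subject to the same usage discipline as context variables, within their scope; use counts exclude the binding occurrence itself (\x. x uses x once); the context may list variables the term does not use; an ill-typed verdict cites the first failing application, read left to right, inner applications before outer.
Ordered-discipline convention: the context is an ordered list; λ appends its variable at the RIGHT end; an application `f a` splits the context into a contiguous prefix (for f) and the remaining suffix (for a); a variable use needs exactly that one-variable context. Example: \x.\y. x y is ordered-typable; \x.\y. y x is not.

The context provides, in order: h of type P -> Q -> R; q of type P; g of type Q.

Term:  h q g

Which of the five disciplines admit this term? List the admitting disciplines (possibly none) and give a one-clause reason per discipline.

admitting disciplines: ordered, linear, affine, relevant, unrestricted
counts: h=1; q=1; g=1
use order (left to right): h, q, g
typing: ✓ — R
ordered ✓ (h, q, g: once each, no exchange needed)
linear ✓ (single use per variable (h, q, g))
affine ✓ (no duplicate uses among h, q, g)
relevant ✓ (none of h, q, g goes unused)
unrestricted ✓ (simply typable at R; W, C, E all held)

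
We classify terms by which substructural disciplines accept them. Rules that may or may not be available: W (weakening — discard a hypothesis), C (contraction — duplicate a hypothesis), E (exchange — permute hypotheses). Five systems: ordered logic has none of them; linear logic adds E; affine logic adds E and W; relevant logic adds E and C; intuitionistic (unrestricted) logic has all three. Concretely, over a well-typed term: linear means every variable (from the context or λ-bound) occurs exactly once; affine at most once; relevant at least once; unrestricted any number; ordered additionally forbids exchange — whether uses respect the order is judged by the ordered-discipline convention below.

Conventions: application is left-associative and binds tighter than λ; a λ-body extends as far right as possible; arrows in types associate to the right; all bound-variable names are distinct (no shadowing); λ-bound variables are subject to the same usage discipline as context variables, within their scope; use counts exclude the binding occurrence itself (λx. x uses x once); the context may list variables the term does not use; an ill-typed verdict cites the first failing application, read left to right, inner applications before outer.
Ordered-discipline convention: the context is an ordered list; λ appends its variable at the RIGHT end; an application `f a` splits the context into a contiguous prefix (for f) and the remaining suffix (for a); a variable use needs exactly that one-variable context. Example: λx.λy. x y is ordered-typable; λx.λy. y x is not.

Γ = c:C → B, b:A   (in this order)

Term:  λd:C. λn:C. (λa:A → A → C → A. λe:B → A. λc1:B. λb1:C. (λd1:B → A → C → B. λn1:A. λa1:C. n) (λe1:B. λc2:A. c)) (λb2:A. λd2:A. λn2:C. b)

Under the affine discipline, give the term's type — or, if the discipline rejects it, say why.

term : C → C → (B → A) → B → C → A → C → C
use counts: c=1, b=1, d [bound]=0, n [bound]=1, a [bound]=0, e [bound]=0, c1 [bound]=0, b1 [bound]=0, d1 [bound]=0, n1 [bound]=0, a1 [bound]=0, e1 [bound]=0, c2 [bound]=0, b2 [bound]=0, d2 [bound]=0, n2 [bound]=0
order of uses: n, c, b
typing: well-typed — term : C → C → (B → A) → B → C → A → C → C
all disciplines: ordered ✗, linear ✗, affine ✓, relevant ✗, unrestricted ✓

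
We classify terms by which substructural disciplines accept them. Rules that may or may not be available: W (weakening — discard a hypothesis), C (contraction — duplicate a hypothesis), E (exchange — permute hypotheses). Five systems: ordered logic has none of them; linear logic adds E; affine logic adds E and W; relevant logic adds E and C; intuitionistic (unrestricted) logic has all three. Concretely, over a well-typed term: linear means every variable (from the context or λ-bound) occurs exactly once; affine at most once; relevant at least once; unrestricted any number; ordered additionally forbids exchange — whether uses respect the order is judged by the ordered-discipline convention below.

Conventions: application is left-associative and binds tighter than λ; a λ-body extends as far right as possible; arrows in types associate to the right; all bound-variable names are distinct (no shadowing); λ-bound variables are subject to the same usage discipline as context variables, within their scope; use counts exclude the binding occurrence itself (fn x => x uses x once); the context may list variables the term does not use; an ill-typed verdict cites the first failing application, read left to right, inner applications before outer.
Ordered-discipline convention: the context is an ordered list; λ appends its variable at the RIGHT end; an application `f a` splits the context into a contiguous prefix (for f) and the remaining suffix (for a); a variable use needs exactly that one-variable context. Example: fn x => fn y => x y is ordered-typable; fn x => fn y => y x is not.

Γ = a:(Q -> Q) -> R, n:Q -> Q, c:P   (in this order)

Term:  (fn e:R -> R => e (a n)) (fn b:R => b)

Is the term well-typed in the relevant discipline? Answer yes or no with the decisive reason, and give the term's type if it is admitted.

no — c left unused
use counts: a: 1; n: 1; c: 0; e (bound): 1; b (bound): 1
order of uses: e, a, n, b
typing: the term checks, with type R
across the five disciplines: ordered ✗; linear ✗; affine ✓; relevant ✗; unrestricted ✓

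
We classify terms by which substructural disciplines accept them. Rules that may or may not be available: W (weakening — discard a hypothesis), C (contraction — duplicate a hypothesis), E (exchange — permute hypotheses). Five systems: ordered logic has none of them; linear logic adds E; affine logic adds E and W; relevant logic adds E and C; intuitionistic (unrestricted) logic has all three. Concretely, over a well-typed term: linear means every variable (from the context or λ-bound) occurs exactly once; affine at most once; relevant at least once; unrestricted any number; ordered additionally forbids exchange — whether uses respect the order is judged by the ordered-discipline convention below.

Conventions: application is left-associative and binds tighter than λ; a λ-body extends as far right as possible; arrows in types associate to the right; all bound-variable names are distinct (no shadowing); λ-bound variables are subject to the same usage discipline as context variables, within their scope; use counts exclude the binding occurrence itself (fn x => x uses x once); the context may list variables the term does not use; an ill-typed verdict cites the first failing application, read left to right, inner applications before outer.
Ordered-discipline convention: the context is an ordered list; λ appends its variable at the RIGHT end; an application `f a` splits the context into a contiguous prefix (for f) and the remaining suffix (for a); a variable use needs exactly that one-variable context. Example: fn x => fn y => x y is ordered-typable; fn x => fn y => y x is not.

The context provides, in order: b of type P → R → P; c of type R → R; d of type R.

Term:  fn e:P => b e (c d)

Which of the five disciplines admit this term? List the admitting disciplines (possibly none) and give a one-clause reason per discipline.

admitting disciplines: linear, affine, relevant, unrestricted
counts: b=1; c=1; d=1; e (bound)=1
use order (left to right): b, e, c, d
typing: ✓ — P → P
ordered: ✗, use order b, e, c, d needs exchange
linear: ✓, exactly-once usage across b, c, d, e
affine: ✓, b, c, d, e: no repeats, contraction unneeded
relevant: ✓, every one of b, c, d, e appears
unrestricted: ✓, typability at P → P is all that's needed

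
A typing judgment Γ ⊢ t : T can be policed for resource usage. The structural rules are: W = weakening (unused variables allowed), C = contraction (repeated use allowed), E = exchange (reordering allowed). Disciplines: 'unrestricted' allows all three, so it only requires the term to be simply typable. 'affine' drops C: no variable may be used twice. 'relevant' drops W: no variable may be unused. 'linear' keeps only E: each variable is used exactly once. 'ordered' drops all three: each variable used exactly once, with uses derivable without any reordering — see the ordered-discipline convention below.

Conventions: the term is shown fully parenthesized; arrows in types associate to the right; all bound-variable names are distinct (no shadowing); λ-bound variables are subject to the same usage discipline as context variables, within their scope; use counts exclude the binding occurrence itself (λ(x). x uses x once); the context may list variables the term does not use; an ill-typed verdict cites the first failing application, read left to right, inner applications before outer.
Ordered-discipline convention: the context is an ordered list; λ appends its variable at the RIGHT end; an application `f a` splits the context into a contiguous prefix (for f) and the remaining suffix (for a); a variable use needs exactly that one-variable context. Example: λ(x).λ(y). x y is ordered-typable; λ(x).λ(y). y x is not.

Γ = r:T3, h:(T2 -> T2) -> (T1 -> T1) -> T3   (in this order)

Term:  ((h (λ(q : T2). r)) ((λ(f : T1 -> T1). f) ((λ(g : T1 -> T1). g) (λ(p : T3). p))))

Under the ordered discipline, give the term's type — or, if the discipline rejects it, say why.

not well-typed under ordered — not simply typable
use counts: r: 1×; h: 1×; q (bound): 0×; f (bound): 1×; g (bound): 1×; p (bound): 1×
use order (left to right): h, r, f, g, p
typing: ill-typed: an argument T2 -> T3 mismatches the expected T2 -> T2
summary: ordered ✗, linear ✗, affine ✗, relevant ✗, unrestricted ✗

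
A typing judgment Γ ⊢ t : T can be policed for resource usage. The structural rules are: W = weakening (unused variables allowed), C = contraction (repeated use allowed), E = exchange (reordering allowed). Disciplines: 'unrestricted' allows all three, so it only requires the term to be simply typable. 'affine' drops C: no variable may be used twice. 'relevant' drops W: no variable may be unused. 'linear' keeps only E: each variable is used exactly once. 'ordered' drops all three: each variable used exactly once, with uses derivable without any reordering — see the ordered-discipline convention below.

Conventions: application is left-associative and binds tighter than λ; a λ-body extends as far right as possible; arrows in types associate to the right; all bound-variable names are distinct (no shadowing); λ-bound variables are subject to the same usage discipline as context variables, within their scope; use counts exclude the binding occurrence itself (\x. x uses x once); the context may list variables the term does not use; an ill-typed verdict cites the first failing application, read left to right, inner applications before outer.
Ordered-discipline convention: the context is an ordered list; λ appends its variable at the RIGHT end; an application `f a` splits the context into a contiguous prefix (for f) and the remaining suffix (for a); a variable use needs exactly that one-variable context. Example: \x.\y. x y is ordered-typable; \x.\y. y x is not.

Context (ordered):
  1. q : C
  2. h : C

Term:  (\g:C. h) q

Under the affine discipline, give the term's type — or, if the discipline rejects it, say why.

term : C
variable uses: q: 1×, h: 1×, g (λ-bound): 0×
use order (left to right): h, q
typing: the term checks, with type C
summary: ordered ✗ · linear ✗ · affine ✓ · relevant ✗ · unrestricted ✓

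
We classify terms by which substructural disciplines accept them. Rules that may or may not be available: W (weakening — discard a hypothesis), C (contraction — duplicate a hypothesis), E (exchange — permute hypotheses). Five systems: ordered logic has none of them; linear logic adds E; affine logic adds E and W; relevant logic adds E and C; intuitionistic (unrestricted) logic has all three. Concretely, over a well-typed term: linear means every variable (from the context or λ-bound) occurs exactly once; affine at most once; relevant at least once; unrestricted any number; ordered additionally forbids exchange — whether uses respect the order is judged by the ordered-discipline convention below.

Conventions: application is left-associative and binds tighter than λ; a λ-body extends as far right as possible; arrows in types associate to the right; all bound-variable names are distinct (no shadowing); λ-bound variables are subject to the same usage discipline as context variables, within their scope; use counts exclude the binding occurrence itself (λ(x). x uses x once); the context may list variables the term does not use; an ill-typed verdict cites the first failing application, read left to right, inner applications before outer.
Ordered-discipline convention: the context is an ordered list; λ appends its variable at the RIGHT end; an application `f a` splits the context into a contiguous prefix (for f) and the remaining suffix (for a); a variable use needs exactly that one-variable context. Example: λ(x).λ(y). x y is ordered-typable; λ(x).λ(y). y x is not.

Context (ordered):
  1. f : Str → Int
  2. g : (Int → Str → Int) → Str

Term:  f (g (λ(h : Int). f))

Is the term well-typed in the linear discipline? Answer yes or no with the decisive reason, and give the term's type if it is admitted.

no — uses contraction: f ×2; needs weakening: h unused
counts: f ×2, g ×1, h [bound] ×0
uses in reading order: f, g, f
typing: well-typed at Int
summary: ordered ✗, linear ✗, affine ✗, relevant ✗, unrestricted ✓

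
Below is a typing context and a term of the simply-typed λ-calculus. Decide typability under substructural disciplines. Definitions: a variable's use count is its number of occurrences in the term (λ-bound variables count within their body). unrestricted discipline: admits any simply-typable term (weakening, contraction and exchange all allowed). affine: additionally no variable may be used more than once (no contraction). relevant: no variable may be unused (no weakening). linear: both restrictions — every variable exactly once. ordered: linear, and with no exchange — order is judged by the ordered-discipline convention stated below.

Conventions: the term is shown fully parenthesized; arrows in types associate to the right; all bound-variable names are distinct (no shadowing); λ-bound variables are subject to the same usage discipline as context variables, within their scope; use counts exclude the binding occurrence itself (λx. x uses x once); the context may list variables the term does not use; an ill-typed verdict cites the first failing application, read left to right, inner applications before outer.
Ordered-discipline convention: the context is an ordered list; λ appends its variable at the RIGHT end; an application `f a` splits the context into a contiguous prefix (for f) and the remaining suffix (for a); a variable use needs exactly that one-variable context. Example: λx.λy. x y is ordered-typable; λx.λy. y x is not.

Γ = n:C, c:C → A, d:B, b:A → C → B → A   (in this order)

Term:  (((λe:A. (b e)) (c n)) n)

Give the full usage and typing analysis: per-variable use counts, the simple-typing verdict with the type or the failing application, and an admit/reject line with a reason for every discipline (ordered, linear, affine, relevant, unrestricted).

counts: n: 2×; c: 1×; d: 0×; b: 1×; e [bound]: 1×
use order (left to right): b, e, c, n, n
typing: well-typed — term : B → A
ordered: ✗, repeated use of n ×2; d never used (weakening)
linear: ✗, repeated use of n ×2; d never used (weakening)
affine: ✗, repeated use of n ×2
relevant: ✗, d never used (weakening)
unrestricted: ✓, well-typed at B → A; no restrictions here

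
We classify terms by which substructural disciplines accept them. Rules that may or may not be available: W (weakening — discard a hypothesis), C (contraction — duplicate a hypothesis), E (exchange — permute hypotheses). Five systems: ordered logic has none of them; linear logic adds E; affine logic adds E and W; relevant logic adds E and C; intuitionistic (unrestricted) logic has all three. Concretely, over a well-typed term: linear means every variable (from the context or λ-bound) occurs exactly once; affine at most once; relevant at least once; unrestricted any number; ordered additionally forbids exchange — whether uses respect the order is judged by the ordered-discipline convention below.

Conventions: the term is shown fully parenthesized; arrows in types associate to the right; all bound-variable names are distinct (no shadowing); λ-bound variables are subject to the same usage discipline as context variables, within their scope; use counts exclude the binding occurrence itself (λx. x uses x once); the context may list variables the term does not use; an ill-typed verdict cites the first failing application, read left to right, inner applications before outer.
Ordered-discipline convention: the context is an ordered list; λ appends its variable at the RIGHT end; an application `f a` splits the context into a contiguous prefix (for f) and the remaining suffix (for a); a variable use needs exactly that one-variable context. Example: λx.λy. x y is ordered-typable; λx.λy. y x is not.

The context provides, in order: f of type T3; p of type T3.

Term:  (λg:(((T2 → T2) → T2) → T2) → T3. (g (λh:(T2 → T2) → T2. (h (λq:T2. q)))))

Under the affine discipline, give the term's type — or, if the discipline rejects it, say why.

term : ((((T2 → T2) → T2) → T2) → T3) → T3
counts: f: 0, p: 0, g (bound): 1, h (bound): 1, q (bound): 1
use order (left to right): g, h, q
typing: the term checks, with type ((((T2 → T2) → T2) → T2) → T3) → T3
across the five disciplines: ordered ✗ · linear ✗ · affine ✓ · relevant ✗ · unrestricted ✓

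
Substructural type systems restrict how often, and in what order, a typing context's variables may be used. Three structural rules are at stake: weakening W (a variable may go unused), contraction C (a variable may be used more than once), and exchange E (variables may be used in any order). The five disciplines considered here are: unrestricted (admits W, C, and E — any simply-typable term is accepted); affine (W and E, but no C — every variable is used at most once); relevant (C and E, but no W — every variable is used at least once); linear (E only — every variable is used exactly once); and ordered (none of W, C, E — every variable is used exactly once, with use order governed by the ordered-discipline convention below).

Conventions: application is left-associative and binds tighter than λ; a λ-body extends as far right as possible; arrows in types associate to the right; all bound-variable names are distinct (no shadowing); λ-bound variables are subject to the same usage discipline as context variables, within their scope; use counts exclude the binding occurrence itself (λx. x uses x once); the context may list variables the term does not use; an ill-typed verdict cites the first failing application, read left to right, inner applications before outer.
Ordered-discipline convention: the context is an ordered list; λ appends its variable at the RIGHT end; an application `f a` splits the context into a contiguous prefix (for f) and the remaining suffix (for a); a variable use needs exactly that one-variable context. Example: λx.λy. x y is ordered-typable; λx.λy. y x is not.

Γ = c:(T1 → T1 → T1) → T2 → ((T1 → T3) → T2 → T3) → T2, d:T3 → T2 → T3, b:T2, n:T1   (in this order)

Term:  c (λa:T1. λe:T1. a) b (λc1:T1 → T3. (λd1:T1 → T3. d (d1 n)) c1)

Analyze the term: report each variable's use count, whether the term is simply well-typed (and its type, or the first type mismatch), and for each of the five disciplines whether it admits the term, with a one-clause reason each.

usage: c: 1; d: 1; b: 1; n: 1; a (λ-bound): 1; e (λ-bound): 0; c1 (λ-bound): 1; d1 (λ-bound): 1
use order (left to right): c, a, b, d, d1, n, c1
typing: well-typed at T2
ordered: ✗, e left unused
linear: ✗, e left unused
affine: ✓, none of c, d, b, n, a, e, c1, d1 used more than once
relevant: ✗, e left unused
unrestricted: ✓, well-typed at T2; no restrictions here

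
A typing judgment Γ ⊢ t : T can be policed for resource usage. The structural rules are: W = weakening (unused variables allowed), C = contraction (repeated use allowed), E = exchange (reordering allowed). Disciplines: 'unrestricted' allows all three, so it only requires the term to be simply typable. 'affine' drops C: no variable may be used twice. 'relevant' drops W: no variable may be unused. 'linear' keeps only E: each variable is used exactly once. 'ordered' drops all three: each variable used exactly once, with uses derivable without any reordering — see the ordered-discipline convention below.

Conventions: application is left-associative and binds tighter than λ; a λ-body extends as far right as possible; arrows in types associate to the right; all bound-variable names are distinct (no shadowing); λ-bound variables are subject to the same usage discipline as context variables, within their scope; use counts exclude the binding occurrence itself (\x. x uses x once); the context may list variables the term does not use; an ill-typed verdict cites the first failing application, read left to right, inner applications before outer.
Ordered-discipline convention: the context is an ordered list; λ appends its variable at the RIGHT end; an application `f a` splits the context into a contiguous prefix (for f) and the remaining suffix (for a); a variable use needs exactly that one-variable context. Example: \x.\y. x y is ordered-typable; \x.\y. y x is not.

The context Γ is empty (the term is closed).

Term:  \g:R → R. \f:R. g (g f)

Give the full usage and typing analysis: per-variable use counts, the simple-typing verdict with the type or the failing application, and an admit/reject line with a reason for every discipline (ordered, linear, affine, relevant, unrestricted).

counts: g (bound) ×2; f (bound) ×1
uses in reading order: g, g, f
typing: well-typed at (R → R) → R → R
ordered ✗ (repeated use of g ×2)
linear ✗ (repeated use of g ×2)
affine ✗ (repeated use of g ×2)
relevant ✓ (at least one use each (g, f))
unrestricted ✓ (type-checks ((R → R) → R → R) and nothing is barred)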